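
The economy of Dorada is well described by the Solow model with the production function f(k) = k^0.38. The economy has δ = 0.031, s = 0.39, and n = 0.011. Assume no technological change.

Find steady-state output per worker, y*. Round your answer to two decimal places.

Steady state requires s·f(k) = (n + δ)·k, i.e. s·k^α = (n + δ)·k.
Dividing both sides by k: k^(1−α) = s / (n + δ).
k^0.62 = 0.39 / (0.011 + 0.031) = 0.39 / 0.042 = 9.2857
k* = 9.2857^(1/0.62) ≈ 36.3908
y* = (k*)^α = 36.3908^0.38 ≈ 3.9190

y* = 3.92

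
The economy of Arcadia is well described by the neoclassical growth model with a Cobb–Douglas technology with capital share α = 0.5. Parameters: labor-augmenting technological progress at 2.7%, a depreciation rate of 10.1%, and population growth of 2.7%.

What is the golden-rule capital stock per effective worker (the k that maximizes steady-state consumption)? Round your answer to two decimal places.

k_gold ≈ 10.41

The golden rule sets f'(k) = n + g + δ, i.e. α·k^(α−1) = n + g + δ.
So k^(1−α) = α / (n + g + δ) = 0.5 / 0.155 = 3.2258.
k_gold = 3.2258^(1/0.5) ≈ 10.4058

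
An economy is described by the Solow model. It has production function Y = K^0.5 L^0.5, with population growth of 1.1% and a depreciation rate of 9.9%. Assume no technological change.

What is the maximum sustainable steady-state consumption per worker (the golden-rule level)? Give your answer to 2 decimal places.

At the golden rule, f'(k) = n + δ, so α·k^(α−1) = n + δ and k_gold = (α/(n + δ))^(1/(1−α)).
k_gold = (0.5/0.110)^(1/0.5) = 4.5455^2 ≈ 20.6616
c_gold = f(k_gold) − (n + δ)·k_gold = 4.5455 − 0.110×20.6616 ≈ 2.2727

c_gold ≈ 2.27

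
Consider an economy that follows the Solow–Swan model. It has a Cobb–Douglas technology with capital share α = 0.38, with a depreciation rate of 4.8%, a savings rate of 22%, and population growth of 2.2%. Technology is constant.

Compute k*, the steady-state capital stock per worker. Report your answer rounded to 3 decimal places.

At the steady state, Δk = 0, so s·k^α = (n + δ)·k.
Dividing both sides by k: k^(1−α) = s / (n + δ).
k^0.62 = 0.22 / (0.022 + 0.048) = 0.22 / 0.070 = 3.1429
k* = 3.1429^(1/0.62) ≈ 6.3408

k* = 6.341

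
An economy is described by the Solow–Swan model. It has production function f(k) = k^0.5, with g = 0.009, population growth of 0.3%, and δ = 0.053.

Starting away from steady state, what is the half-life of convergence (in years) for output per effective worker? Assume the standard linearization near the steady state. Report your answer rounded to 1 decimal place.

Near the steady state the convergence rate is λ = (1 − α)(n + g + δ).
λ = (1 − 0.5) × 0.065 = 0.5 × 0.065 = 0.0325
Half-life = ln 2 / λ = 0.6931 / 0.0325 ≈ 21.33 years

about 21.3 years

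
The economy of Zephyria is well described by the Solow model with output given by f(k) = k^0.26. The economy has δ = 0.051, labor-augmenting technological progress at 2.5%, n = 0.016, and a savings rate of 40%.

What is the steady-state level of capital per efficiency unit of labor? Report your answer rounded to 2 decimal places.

In steady state, investment equals break-even investment: s·k^α = (n + g + δ)·k.
Dividing both sides by k: k^(1−α) = s / (n + g + δ).
k^0.74 = 0.40 / (0.016 + 0.025 + 0.051) = 0.40 / 0.092 = 4.3478
k* = 4.3478^(1/0.74) ≈ 7.2866

k* ≈ 7.29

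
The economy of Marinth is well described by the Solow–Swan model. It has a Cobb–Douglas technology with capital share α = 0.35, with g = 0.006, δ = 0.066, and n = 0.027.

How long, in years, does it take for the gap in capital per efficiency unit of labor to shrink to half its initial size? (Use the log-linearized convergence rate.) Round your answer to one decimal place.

t_½ ≈ 10.8 years

Near the steady state the convergence rate is λ = (1 − α)(n + g + δ).
λ = (1 − 0.35) × 0.099 = 0.65 × 0.099 = 0.06435
Half-life = ln 2 / λ = 0.6931 / 0.06435 ≈ 10.77 years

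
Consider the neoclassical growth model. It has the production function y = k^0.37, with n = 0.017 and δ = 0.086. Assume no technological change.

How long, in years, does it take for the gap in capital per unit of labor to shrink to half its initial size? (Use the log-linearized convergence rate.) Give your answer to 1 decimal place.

about 10.7 years

Near the steady state the convergence rate is λ = (1 − α)(n + δ).
λ = (1 − 0.37) × 0.103 = 0.63 × 0.103 = 0.06489
Half-life = ln 2 / λ = 0.6931 / 0.06489 ≈ 10.68 years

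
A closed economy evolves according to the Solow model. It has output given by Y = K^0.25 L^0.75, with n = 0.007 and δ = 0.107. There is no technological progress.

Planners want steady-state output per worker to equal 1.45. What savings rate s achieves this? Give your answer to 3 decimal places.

Steady state requires s·f(k) = (n + δ)·k, i.e. s·k^α = (n + δ)·k.
Since y* = [s/(n + δ)]^(α/(1−α)), we have s/(n + δ) = (y*)^((1−α)/α) = 1.45^3 = 3.0486.
Therefore s = 3.0486 × (n + δ) = 3.0486 × 0.114 = 0.3475.

s ≈ 0.348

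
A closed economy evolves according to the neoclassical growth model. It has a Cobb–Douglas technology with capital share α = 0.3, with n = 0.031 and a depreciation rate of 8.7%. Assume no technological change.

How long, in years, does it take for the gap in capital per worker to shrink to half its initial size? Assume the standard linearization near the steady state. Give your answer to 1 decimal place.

Near the steady state the convergence rate is λ = (1 − α)(n + δ).
λ = (1 − 0.3) × 0.118 = 0.7 × 0.118 = 0.0826
Half-life = ln 2 / λ = 0.6931 / 0.0826 ≈ 8.39 years

t_½ ≈ 8.4 years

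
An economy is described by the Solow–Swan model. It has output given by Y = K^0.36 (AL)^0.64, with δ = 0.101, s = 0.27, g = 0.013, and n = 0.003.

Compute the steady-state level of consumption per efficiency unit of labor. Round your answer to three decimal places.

In steady state, investment equals break-even investment: s·k^α = (n + g + δ)·k.
Rearranging, k^(1−α) = s / (n + g + δ).
k^0.64 = 0.27 / (0.003 + 0.013 + 0.101) = 0.27 / 0.117 = 2.3077
k* = 2.3077^(1/0.64) ≈ 3.6938
y* = (k*)^α = 3.6938^0.36 ≈ 1.6006
c* = (1 − s)·y* = (1 − 0.27) × 1.6006 ≈ 1.1684

c* ≈ 1.168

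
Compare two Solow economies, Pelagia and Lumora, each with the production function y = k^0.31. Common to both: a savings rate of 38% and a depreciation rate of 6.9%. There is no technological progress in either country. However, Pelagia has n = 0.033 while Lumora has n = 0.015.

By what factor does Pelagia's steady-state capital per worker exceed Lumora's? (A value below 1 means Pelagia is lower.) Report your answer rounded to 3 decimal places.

Steady-state k* = [s/(n + δ)]^(1/(1−α)), so the ratio is [ (s_P/(n + δ)_P) / (s_L/(n + δ)_L) ]^1.4493.
s_P/(n + δ)_P = 0.38/0.102 = 3.7255; s_L/(n + δ)_L = 0.38/0.084 = 4.5238.
Ratio = (3.7255/4.5238)^1.4493 = 0.8235^1.4493 ≈ 0.7547

k*_P / k*_L ≈ 0.755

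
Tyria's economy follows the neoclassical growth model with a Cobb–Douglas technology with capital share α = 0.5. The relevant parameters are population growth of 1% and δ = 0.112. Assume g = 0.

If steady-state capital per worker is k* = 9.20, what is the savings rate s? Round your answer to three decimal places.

s ≈ 0.370

At the steady state, Δk = 0, so s·k^α = (n + δ)·k.
So s / (n + δ) = (k*)^(1−α) = 9.20^0.5 = 3.0332.
Therefore s = 3.0332 × (n + δ) = 3.0332 × 0.122 = 0.3701.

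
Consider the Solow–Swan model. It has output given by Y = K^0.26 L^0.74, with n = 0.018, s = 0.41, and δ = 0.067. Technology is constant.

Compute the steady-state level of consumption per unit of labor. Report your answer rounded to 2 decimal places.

In steady state, investment equals break-even investment: s·k^α = (n + δ)·k.
Rearranging, k^(1−α) = s / (n + δ).
k^0.74 = 0.41 / (0.018 + 0.067) = 0.41 / 0.085 = 4.8235
k* = 4.8235^(1/0.74) ≈ 8.3842
y* = (k*)^α = 8.3842^0.26 ≈ 1.7382
c* = (1 − s)·y* = (1 − 0.41) × 1.7382 ≈ 1.0255

c* ≈ 1.03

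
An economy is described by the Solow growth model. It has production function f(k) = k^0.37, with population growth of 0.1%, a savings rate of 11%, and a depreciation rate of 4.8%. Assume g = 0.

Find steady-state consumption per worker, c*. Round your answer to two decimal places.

c* = 1.43

In steady state, investment equals break-even investment: s·k^α = (n + δ)·k.
Rearranging, k^(1−α) = s / (n + δ).
k^0.63 = 0.11 / (0.001 + 0.048) = 0.11 / 0.049 = 2.2449
k* = 2.2449^(1/0.63) ≈ 3.6096
y* = (k*)^α = 3.6096^0.37 ≈ 1.6079
c* = (1 − s)·y* = (1 − 0.11) × 1.6079 ≈ 1.4310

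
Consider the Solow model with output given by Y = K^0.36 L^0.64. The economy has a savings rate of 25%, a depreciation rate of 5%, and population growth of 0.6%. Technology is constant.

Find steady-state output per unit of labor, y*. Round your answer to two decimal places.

At the steady state, Δk = 0, so s·k^α = (n + δ)·k.
Rearranging, k^(1−α) = s / (n + δ).
k^0.64 = 0.25 / (0.006 + 0.050) = 0.25 / 0.056 = 4.4643
k* = 4.4643^(1/0.64) ≈ 10.3571
y* = (k*)^α = 10.3571^0.36 ≈ 2.3200

y* ≈ 2.32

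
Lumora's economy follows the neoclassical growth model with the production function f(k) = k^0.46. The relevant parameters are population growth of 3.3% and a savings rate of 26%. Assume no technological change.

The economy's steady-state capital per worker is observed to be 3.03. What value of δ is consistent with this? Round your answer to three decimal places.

δ ≈ 0.110

Steady state requires s·f(k) = (n + δ)·k, i.e. s·k^α = (n + δ)·k.
So s / (n + δ) = (k*)^(1−α) = 3.03^0.54 = 1.8196.
Therefore n + δ = s / 1.8196 = 0.26 / 1.8196 = 0.1429, so δ = 0.1429 − 0.033 = 0.1099.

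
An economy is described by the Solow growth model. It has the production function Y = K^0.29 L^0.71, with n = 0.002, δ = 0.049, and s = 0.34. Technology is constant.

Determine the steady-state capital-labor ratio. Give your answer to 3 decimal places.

k* ≈ 14.469

At the steady state, Δk = 0, so s·k^α = (n + δ)·k.
Dividing both sides by k: k^(1−α) = s / (n + δ).
k^0.71 = 0.34 / (0.002 + 0.049) = 0.34 / 0.051 = 6.6667
k* = 6.6667^(1/0.71) ≈ 14.4690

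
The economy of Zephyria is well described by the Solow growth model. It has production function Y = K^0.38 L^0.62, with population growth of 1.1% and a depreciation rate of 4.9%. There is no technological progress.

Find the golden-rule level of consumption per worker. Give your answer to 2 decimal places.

c_gold ≈ 1.92

At the golden rule, f'(k) = n + δ, so α·k^(α−1) = n + δ and k_gold = (α/(n + δ))^(1/(1−α)).
k_gold = (0.38/0.060)^(1/0.62) = 6.3333^1.6129 ≈ 19.6313
c_gold = f(k_gold) − (n + δ)·k_gold = 3.0997 − 0.060×19.6313 ≈ 1.9218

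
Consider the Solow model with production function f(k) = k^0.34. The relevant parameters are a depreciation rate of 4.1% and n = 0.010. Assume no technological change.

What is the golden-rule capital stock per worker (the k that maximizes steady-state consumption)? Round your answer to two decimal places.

The golden rule sets f'(k) = n + δ, i.e. α·k^(α−1) = n + δ.
So k^(1−α) = α / (n + δ) = 0.34 / 0.051 = 6.6667.
k_gold = 6.6667^(1/0.66) ≈ 17.7154

k_gold ≈ 17.72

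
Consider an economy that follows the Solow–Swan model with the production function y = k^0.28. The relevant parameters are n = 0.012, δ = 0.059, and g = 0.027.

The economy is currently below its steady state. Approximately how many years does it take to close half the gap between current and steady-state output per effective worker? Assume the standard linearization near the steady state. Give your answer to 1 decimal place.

half-life ≈ 9.8 years

Near the steady state the convergence rate is λ = (1 − α)(n + g + δ).
λ = (1 − 0.28) × 0.098 = 0.72 × 0.098 = 0.07056
Half-life = ln 2 / λ = 0.6931 / 0.07056 ≈ 9.82 years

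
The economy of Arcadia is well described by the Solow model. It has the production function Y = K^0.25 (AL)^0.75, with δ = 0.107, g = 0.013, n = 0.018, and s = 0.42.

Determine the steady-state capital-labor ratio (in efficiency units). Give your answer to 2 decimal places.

In steady state, investment equals break-even investment: s·k^α = (n + g + δ)·k.
Dividing both sides by k: k^(1−α) = s / (n + g + δ).
k^0.75 = 0.42 / (0.018 + 0.013 + 0.107) = 0.42 / 0.138 = 3.0435
k* = 3.0435^(1/0.75) ≈ 4.4106

k* ≈ 4.41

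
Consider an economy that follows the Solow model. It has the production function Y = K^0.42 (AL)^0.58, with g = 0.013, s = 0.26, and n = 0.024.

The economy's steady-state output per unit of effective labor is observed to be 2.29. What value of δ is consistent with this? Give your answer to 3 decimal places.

δ ≈ 0.046

In steady state, investment equals break-even investment: s·k^α = (n + g + δ)·k.
Since y* = [s/(n + g + δ)]^(α/(1−α)), we have s/(n + g + δ) = (y*)^((1−α)/α) = 2.29^1.381 = 3.1400.
Therefore n + g + δ = s / 3.1400 = 0.26 / 3.1400 = 0.0828, so δ = 0.0828 − 0.037 = 0.0458.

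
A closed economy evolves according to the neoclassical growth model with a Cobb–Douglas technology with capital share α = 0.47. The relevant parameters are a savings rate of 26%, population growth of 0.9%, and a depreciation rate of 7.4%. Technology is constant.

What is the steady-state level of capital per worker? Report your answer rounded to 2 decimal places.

k* = 8.62

In steady state, investment equals break-even investment: s·k^α = (n + δ)·k.
Dividing both sides by k: k^(1−α) = s / (n + δ).
k^0.53 = 0.26 / (0.009 + 0.074) = 0.26 / 0.083 = 3.1325
k* = 3.1325^(1/0.53) ≈ 8.6227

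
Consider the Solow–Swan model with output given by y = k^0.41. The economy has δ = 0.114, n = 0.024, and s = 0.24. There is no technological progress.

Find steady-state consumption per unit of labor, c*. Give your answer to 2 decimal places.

c* = 1.12

In steady state, investment equals break-even investment: s·k^α = (n + δ)·k.
Dividing both sides by k: k^(1−α) = s / (n + δ).
k^0.59 = 0.24 / (0.024 + 0.114) = 0.24 / 0.138 = 1.7391
k* = 1.7391^(1/0.59) ≈ 2.5546
y* = (k*)^α = 2.5546^0.41 ≈ 1.4689
c* = (1 − s)·y* = (1 − 0.24) × 1.4689 ≈ 1.1164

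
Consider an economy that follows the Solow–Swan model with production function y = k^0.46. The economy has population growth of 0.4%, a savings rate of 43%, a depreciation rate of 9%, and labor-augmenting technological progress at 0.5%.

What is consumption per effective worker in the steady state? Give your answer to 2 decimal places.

c* ≈ 1.99

Steady state requires s·f(k) = (n + g + δ)·k, i.e. s·k^α = (n + g + δ)·k.
Dividing both sides by k: k^(1−α) = s / (n + g + δ).
k^0.54 = 0.43 / (0.004 + 0.005 + 0.090) = 0.43 / 0.099 = 4.3434
k* = 4.3434^(1/0.54) ≈ 15.1763
y* = (k*)^α = 15.1763^0.46 ≈ 3.4941
c* = (1 − s)·y* = (1 − 0.43) × 3.4941 ≈ 1.9916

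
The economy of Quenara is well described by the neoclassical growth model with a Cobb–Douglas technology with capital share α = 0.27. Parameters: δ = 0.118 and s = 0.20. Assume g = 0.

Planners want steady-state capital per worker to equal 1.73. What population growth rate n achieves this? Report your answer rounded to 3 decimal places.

n ≈ 0.016

In steady state, investment equals break-even investment: s·k^α = (n + δ)·k.
So s / (n + δ) = (k*)^(1−α) = 1.73^0.73 = 1.4920.
Therefore n + δ = s / 1.4920 = 0.20 / 1.4920 = 0.1340, so n = 0.1340 − 0.118 = 0.0160.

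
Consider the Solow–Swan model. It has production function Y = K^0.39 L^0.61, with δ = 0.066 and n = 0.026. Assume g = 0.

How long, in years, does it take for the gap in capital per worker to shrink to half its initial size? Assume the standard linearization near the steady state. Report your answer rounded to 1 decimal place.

Near the steady state the convergence rate is λ = (1 − α)(n + δ).
λ = (1 − 0.39) × 0.092 = 0.61 × 0.092 = 0.05612
Half-life = ln 2 / λ = 0.6931 / 0.05612 ≈ 12.35 years

half-life ≈ 12.4 years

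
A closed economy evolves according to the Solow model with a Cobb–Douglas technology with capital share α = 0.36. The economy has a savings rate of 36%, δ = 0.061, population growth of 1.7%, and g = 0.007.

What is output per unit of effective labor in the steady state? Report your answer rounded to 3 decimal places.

In steady state, investment equals break-even investment: s·k^α = (n + g + δ)·k.
Rearranging, k^(1−α) = s / (n + g + δ).
k^0.64 = 0.36 / (0.017 + 0.007 + 0.061) = 0.36 / 0.085 = 4.2353
k* = 4.2353^(1/0.64) ≈ 9.5391
y* = (k*)^α = 9.5391^0.36 ≈ 2.2523

y* = 2.252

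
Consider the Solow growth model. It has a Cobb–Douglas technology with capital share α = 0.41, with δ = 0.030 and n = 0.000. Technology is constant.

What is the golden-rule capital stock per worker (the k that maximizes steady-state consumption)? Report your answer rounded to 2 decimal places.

k_gold ≈ 84.11

The golden rule sets f'(k) = n + δ, i.e. α·k^(α−1) = n + δ.
So k^(1−α) = α / (n + δ) = 0.41 / 0.030 = 13.6667.
k_gold = 13.6667^(1/0.59) ≈ 84.1112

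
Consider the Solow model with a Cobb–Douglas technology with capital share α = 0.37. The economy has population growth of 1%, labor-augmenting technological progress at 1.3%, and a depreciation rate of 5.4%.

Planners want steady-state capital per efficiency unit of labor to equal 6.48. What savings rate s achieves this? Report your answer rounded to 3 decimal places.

s ≈ 0.250

In steady state, investment equals break-even investment: s·k^α = (n + g + δ)·k.
So s / (n + g + δ) = (k*)^(1−α) = 6.48^0.63 = 3.2456.
Therefore s = 3.2456 × (n + g + δ) = 3.2456 × 0.077 = 0.2499.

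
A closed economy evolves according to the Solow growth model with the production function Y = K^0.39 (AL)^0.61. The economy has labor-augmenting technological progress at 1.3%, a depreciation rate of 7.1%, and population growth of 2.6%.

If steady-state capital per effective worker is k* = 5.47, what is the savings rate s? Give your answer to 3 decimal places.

s ≈ 0.310

In steady state, investment equals break-even investment: s·k^α = (n + g + δ)·k.
So s / (n + g + δ) = (k*)^(1−α) = 5.47^0.61 = 2.8195.
Therefore s = 2.8195 × (n + g + δ) = 2.8195 × 0.110 = 0.3101.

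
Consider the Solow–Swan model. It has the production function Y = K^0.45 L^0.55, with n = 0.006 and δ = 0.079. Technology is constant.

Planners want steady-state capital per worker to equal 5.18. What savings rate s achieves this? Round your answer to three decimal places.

s ≈ 0.210

In steady state, investment equals break-even investment: s·k^α = (n + δ)·k.
So s / (n + δ) = (k*)^(1−α) = 5.18^0.55 = 2.4710.
Therefore s = 2.4710 × (n + δ) = 2.4710 × 0.085 = 0.2100.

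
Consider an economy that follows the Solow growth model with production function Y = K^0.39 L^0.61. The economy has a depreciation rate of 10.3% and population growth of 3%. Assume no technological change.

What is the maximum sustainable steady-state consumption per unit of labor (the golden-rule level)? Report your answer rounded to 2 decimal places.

At the golden rule, f'(k) = n + δ, so α·k^(α−1) = n + δ and k_gold = (α/(n + δ))^(1/(1−α)).
k_gold = (0.39/0.133)^(1/0.61) = 2.9323^1.6393 ≈ 5.8330
c_gold = f(k_gold) − (n + δ)·k_gold = 1.9893 − 0.133×5.8330 ≈ 1.2135

c_gold ≈ 1.21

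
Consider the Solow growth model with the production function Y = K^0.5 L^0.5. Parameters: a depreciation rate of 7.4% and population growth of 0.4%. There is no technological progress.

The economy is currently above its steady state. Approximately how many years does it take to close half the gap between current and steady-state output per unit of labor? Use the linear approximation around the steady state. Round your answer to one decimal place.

half-life ≈ 17.8 years

Near the steady state the convergence rate is λ = (1 − α)(n + δ).
λ = (1 − 0.5) × 0.078 = 0.5 × 0.078 = 0.0390
Half-life = ln 2 / λ = 0.6931 / 0.0390 ≈ 17.77 years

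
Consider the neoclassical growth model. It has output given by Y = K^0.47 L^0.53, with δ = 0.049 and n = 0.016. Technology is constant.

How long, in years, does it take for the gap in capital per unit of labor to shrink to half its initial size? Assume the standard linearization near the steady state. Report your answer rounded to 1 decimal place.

Near the steady state the convergence rate is λ = (1 − α)(n + δ).
λ = (1 − 0.47) × 0.065 = 0.53 × 0.065 = 0.03445
Half-life = ln 2 / λ = 0.6931 / 0.03445 ≈ 20.12 years

half-life ≈ 20.1 years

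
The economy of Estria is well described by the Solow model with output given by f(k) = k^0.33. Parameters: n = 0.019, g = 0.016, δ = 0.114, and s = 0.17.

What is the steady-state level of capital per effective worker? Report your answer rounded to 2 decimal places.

Steady state requires s·f(k) = (n + g + δ)·k, i.e. s·k^α = (n + g + δ)·k.
Dividing both sides by k: k^(1−α) = s / (n + g + δ).
k^0.67 = 0.17 / (0.019 + 0.016 + 0.114) = 0.17 / 0.149 = 1.1409
k* = 1.1409^(1/0.67) ≈ 1.2174

k* ≈ 1.22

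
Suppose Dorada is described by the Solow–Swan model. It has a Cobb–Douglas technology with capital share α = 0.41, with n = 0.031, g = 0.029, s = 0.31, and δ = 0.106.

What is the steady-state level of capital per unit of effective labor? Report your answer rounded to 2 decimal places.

At the steady state, Δk = 0, so s·k^α = (n + g + δ)·k.
Rearranging, k^(1−α) = s / (n + g + δ).
k^0.59 = 0.31 / (0.031 + 0.029 + 0.106) = 0.31 / 0.166 = 1.8675
k* = 1.8675^(1/0.59) ≈ 2.8825

k* ≈ 2.88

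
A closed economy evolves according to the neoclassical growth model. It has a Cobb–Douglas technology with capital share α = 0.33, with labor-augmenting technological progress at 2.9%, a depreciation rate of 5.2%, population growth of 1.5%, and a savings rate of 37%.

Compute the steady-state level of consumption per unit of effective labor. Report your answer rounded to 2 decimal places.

c* = 1.22

Steady state requires s·f(k) = (n + g + δ)·k, i.e. s·k^α = (n + g + δ)·k.
Rearranging, k^(1−α) = s / (n + g + δ).
k^0.67 = 0.37 / (0.015 + 0.029 + 0.052) = 0.37 / 0.096 = 3.8542
k* = 3.8542^(1/0.67) ≈ 7.4908
y* = (k*)^α = 7.4908^0.33 ≈ 1.9435
c* = (1 − s)·y* = (1 − 0.37) × 1.9435 ≈ 1.2244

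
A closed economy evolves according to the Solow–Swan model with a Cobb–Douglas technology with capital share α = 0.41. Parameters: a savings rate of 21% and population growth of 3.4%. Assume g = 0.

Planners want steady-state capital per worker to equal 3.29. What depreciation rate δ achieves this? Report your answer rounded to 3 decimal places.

Steady state requires s·f(k) = (n + δ)·k, i.e. s·k^α = (n + δ)·k.
So s / (n + δ) = (k*)^(1−α) = 3.29^0.59 = 2.0190.
Therefore n + δ = s / 2.0190 = 0.21 / 2.0190 = 0.1040, so δ = 0.1040 − 0.034 = 0.0700.

δ ≈ 0.070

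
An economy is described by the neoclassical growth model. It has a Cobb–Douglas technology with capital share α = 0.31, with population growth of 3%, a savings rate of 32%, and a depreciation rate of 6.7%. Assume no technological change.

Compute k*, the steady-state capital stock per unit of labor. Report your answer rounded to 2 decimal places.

At the steady state, Δk = 0, so s·k^α = (n + δ)·k.
Dividing both sides by k: k^(1−α) = s / (n + δ).
k^0.69 = 0.32 / (0.030 + 0.067) = 0.32 / 0.097 = 3.2990
k* = 3.2990^(1/0.69) ≈ 5.6400

k* ≈ 5.64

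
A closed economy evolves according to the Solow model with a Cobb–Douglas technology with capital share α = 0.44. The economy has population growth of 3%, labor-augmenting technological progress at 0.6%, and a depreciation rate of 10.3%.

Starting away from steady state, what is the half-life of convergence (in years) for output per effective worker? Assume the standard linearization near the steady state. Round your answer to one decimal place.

Near the steady state the convergence rate is λ = (1 − α)(n + g + δ).
λ = (1 − 0.44) × 0.139 = 0.56 × 0.139 = 0.07784
Half-life = ln 2 / λ = 0.6931 / 0.07784 ≈ 8.90 years

half-life ≈ 8.9 years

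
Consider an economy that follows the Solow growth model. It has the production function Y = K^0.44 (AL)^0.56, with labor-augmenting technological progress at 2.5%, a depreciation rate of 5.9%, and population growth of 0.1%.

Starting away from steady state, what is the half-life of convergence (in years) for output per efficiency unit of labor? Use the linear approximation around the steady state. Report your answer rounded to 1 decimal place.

Near the steady state the convergence rate is λ = (1 − α)(n + g + δ).
λ = (1 − 0.44) × 0.085 = 0.56 × 0.085 = 0.0476
Half-life = ln 2 / λ = 0.6931 / 0.0476 ≈ 14.56 years

half-life ≈ 14.6 years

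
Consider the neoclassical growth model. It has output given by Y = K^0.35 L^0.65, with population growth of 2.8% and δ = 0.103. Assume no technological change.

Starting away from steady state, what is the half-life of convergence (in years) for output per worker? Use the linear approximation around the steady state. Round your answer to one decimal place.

Near the steady state the convergence rate is λ = (1 − α)(n + δ).
λ = (1 − 0.35) × 0.131 = 0.65 × 0.131 = 0.08515
Half-life = ln 2 / λ = 0.6931 / 0.08515 ≈ 8.14 years

half-life ≈ 8.1 years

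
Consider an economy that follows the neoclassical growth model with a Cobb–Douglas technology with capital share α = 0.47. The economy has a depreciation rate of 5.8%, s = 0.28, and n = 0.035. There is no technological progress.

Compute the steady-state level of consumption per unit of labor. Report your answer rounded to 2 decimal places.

At the steady state, Δk = 0, so s·k^α = (n + δ)·k.
Rearranging, k^(1−α) = s / (n + δ).
k^0.53 = 0.28 / (0.035 + 0.058) = 0.28 / 0.093 = 3.0108
k* = 3.0108^(1/0.53) ≈ 8.0015
y* = (k*)^α = 8.0015^0.47 ≈ 2.6576
c* = (1 − s)·y* = (1 − 0.28) × 2.6576 ≈ 1.9135

c* ≈ 1.91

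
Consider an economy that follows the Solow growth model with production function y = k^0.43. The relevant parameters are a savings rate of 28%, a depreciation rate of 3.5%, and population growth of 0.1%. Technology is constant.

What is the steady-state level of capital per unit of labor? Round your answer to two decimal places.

k* = 36.55

Steady state requires s·f(k) = (n + δ)·k, i.e. s·k^α = (n + δ)·k.
Rearranging, k^(1−α) = s / (n + δ).
k^0.57 = 0.28 / (0.001 + 0.035) = 0.28 / 0.036 = 7.7778
k* = 7.7778^(1/0.57) ≈ 36.5516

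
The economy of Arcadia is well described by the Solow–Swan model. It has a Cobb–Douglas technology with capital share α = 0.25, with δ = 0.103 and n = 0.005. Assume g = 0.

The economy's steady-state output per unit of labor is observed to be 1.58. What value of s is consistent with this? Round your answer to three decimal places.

Steady state requires s·f(k) = (n + δ)·k, i.e. s·k^α = (n + δ)·k.
Since y* = [s/(n + δ)]^(α/(1−α)), we have s/(n + δ) = (y*)^((1−α)/α) = 1.58^3 = 3.9443.
Therefore s = 3.9443 × (n + δ) = 3.9443 × 0.108 = 0.4260.

s ≈ 0.426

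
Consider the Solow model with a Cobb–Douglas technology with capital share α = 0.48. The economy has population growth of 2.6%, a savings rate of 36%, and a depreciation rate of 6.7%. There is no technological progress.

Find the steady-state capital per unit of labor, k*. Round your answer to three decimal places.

k* ≈ 13.503

At the steady state, Δk = 0, so s·k^α = (n + δ)·k.
Dividing both sides by k: k^(1−α) = s / (n + δ).
k^0.52 = 0.36 / (0.026 + 0.067) = 0.36 / 0.093 = 3.8710
k* = 3.8710^(1/0.52) ≈ 13.5030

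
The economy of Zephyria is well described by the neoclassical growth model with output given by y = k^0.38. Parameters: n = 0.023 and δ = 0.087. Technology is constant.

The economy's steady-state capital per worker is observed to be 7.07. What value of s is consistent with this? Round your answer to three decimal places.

s ≈ 0.370

In steady state, investment equals break-even investment: s·k^α = (n + δ)·k.
So s / (n + δ) = (k*)^(1−α) = 7.07^0.62 = 3.3623.
Therefore s = 3.3623 × (n + δ) = 3.3623 × 0.110 = 0.3699.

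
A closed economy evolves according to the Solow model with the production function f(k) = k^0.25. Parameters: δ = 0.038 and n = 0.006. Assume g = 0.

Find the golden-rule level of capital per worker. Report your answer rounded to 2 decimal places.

The golden rule sets f'(k) = n + δ, i.e. α·k^(α−1) = n + δ.
So k^(1−α) = α / (n + δ) = 0.25 / 0.044 = 5.6818.
k_gold = 5.6818^(1/0.75) ≈ 10.1387

k_gold ≈ 10.14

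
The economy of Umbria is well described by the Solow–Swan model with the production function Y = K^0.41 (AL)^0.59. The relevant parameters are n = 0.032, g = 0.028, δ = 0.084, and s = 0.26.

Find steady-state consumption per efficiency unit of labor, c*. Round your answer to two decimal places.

c* ≈ 1.12

Steady state requires s·f(k) = (n + g + δ)·k, i.e. s·k^α = (n + g + δ)·k.
Dividing both sides by k: k^(1−α) = s / (n + g + δ).
k^0.59 = 0.26 / (0.032 + 0.028 + 0.084) = 0.26 / 0.144 = 1.8056
k* = 1.8056^(1/0.59) ≈ 2.7224
y* = (k*)^α = 2.7224^0.41 ≈ 1.5078
c* = (1 − s)·y* = (1 − 0.26) × 1.5078 ≈ 1.1158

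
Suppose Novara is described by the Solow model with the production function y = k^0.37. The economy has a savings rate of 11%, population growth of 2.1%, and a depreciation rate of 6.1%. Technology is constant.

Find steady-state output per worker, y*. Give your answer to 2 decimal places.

At the steady state, Δk = 0, so s·k^α = (n + δ)·k.
Dividing both sides by k: k^(1−α) = s / (n + δ).
k^0.63 = 0.11 / (0.021 + 0.061) = 0.11 / 0.082 = 1.3415
k* = 1.3415^(1/0.63) ≈ 1.5941
y* = (k*)^α = 1.5941^0.37 ≈ 1.1883

y* ≈ 1.19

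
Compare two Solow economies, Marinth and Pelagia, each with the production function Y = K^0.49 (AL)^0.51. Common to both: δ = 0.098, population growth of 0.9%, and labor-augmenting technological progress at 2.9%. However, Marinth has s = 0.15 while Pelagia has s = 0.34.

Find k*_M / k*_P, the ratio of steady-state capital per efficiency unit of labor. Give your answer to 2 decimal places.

Steady-state k* = [s/(n + g + δ)]^(1/(1−α)), so the ratio is [ (s_M/(n + g + δ)_M) / (s_P/(n + g + δ)_P) ]^1.9608.
s_M/(n + g + δ)_M = 0.15/0.136 = 1.1029; s_P/(n + g + δ)_P = 0.34/0.136 = 2.5000.
Ratio = (1.1029/2.5000)^1.9608 = 0.4412^1.9608 ≈ 0.2010

ratio ≈ 0.20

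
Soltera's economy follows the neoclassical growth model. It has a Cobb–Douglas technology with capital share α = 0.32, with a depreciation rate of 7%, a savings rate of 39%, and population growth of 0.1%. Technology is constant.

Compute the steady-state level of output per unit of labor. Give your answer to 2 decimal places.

y* = 2.23

At the steady state, Δk = 0, so s·k^α = (n + δ)·k.
Dividing both sides by k: k^(1−α) = s / (n + δ).
k^0.68 = 0.39 / (0.001 + 0.070) = 0.39 / 0.071 = 5.4930
k* = 5.4930^(1/0.68) ≈ 12.2449
y* = (k*)^α = 12.2449^0.32 ≈ 2.2292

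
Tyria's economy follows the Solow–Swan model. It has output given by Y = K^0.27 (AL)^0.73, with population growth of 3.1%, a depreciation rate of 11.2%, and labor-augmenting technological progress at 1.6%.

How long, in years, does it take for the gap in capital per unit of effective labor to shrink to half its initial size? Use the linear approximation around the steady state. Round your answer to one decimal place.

about 6.0 years

Near the steady state the convergence rate is λ = (1 − α)(n + g + δ).
λ = (1 − 0.27) × 0.159 = 0.73 × 0.159 = 0.11607
Half-life = ln 2 / λ = 0.6931 / 0.11607 ≈ 5.97 years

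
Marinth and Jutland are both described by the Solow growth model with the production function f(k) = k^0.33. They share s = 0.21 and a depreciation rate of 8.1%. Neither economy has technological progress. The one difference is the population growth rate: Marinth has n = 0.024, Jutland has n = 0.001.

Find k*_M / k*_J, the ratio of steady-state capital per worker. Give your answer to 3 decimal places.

ratio ≈ 0.691

Steady-state k* = [s/(n + δ)]^(1/(1−α)), so the ratio is [ (s_M/(n + δ)_M) / (s_J/(n + δ)_J) ]^1.4925.
s_M/(n + δ)_M = 0.21/0.105 = 2.0000; s_J/(n + δ)_J = 0.21/0.082 = 2.5610.
Ratio = (2.0000/2.5610)^1.4925 = 0.7809^1.4925 ≈ 0.6914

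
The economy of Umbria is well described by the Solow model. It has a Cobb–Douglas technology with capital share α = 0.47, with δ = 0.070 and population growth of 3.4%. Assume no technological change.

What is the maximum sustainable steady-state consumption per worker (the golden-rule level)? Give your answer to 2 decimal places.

c_gold ≈ 2.02

At the golden rule, f'(k) = n + δ, so α·k^(α−1) = n + δ and k_gold = (α/(n + δ))^(1/(1−α)).
k_gold = (0.47/0.104)^(1/0.53) = 4.5192^1.8868 ≈ 17.2175
c_gold = f(k_gold) − (n + δ)·k_gold = 3.8098 − 0.104×17.2175 ≈ 2.0192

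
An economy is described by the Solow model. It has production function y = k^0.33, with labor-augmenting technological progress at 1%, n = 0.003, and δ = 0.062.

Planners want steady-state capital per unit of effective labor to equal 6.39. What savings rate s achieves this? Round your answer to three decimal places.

Steady state requires s·f(k) = (n + g + δ)·k, i.e. s·k^α = (n + g + δ)·k.
So s / (n + g + δ) = (k*)^(1−α) = 6.39^0.67 = 3.4649.
Therefore s = 3.4649 × (n + g + δ) = 3.4649 × 0.075 = 0.2599.

s ≈ 0.260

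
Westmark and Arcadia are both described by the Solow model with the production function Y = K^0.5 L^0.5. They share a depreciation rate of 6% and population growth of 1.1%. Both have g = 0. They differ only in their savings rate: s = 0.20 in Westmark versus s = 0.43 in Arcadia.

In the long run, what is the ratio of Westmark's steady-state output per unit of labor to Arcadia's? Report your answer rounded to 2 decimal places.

Steady-state y* = [s/(n + δ)]^(α/(1−α)), so the ratio is [ (s_W/(n + δ)_W) / (s_A/(n + δ)_A) ]^1.
s_W/(n + δ)_W = 0.20/0.071 = 2.8169; s_A/(n + δ)_A = 0.43/0.071 = 6.0563.
Ratio = (2.8169/6.0563)^1 = 0.4651^1 ≈ 0.4651

ratio ≈ 0.47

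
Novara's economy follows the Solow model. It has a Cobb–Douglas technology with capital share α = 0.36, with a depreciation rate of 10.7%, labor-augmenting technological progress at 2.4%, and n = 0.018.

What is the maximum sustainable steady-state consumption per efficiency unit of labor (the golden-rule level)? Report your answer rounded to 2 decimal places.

At the golden rule, f'(k) = n + g + δ, so α·k^(α−1) = n + g + δ and k_gold = (α/(n + g + δ))^(1/(1−α)).
k_gold = (0.36/0.149)^(1/0.64) = 2.4161^1.5625 ≈ 3.9684
c_gold = f(k_gold) − (n + g + δ)·k_gold = 1.6425 − 0.149×3.9684 ≈ 1.0512

c_gold ≈ 1.05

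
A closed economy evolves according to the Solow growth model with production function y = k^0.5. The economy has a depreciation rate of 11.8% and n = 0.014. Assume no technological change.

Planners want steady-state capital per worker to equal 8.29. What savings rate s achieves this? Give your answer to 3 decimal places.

Steady state requires s·f(k) = (n + δ)·k, i.e. s·k^α = (n + δ)·k.
So s / (n + δ) = (k*)^(1−α) = 8.29^0.5 = 2.8792.
Therefore s = 2.8792 × (n + δ) = 2.8792 × 0.132 = 0.3801.

s ≈ 0.380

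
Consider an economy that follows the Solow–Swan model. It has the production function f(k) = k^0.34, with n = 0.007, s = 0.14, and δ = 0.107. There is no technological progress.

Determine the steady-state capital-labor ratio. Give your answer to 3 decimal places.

At the steady state, Δk = 0, so s·k^α = (n + δ)·k.
Rearranging, k^(1−α) = s / (n + δ).
k^0.66 = 0.14 / (0.007 + 0.107) = 0.14 / 0.114 = 1.2281
k* = 1.2281^(1/0.66) ≈ 1.3652

k* ≈ 1.365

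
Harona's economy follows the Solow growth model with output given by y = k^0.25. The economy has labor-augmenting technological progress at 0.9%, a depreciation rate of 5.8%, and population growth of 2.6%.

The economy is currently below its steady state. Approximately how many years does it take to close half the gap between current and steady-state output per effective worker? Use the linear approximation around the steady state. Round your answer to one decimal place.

Near the steady state the convergence rate is λ = (1 − α)(n + g + δ).
λ = (1 − 0.25) × 0.093 = 0.75 × 0.093 = 0.06975
Half-life = ln 2 / λ = 0.6931 / 0.06975 ≈ 9.94 years

t_½ ≈ 9.9 years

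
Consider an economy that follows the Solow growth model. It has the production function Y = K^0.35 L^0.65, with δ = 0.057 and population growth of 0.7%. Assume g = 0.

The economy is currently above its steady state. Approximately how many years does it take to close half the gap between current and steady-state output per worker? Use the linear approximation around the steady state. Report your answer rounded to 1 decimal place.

Near the steady state the convergence rate is λ = (1 − α)(n + δ).
λ = (1 − 0.35) × 0.064 = 0.65 × 0.064 = 0.0416
Half-life = ln 2 / λ = 0.6931 / 0.0416 ≈ 16.66 years

half-life ≈ 16.7 years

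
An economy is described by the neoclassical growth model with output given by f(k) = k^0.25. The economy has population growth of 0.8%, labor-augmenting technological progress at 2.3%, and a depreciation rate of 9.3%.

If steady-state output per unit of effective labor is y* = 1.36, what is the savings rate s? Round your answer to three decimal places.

Steady state requires s·f(k) = (n + g + δ)·k, i.e. s·k^α = (n + g + δ)·k.
Since y* = [s/(n + g + δ)]^(α/(1−α)), we have s/(n + g + δ) = (y*)^((1−α)/α) = 1.36^3 = 2.5155.
Therefore s = 2.5155 × (n + g + δ) = 2.5155 × 0.124 = 0.3119.

s ≈ 0.312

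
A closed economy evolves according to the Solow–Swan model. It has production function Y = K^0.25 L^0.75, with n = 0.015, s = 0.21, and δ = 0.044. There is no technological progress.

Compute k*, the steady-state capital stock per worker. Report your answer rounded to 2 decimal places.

k* = 5.43

At the steady state, Δk = 0, so s·k^α = (n + δ)·k.
Rearranging, k^(1−α) = s / (n + δ).
k^0.75 = 0.21 / (0.015 + 0.044) = 0.21 / 0.059 = 3.5593
k* = 3.5593^(1/0.75) ≈ 5.4344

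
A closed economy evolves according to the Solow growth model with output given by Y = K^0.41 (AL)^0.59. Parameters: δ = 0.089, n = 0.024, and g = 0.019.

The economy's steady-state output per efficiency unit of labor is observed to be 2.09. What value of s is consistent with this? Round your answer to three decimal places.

s ≈ 0.381

In steady state, investment equals break-even investment: s·k^α = (n + g + δ)·k.
Since y* = [s/(n + g + δ)]^(α/(1−α)), we have s/(n + g + δ) = (y*)^((1−α)/α) = 2.09^1.439 = 2.8886.
Therefore s = 2.8886 × (n + g + δ) = 2.8886 × 0.132 = 0.3813.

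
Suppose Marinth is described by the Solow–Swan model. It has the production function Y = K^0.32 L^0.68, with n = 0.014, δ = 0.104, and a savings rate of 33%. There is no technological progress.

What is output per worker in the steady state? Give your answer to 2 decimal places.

In steady state, investment equals break-even investment: s·k^α = (n + δ)·k.
Dividing both sides by k: k^(1−α) = s / (n + δ).
k^0.68 = 0.33 / (0.014 + 0.104) = 0.33 / 0.118 = 2.7966
k* = 2.7966^(1/0.68) ≈ 4.5374
y* = (k*)^α = 4.5374^0.32 ≈ 1.6225

y* ≈ 1.62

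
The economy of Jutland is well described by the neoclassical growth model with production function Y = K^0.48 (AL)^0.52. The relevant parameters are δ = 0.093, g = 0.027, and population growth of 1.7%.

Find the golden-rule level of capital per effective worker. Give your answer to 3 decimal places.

k_gold ≈ 11.147

The golden rule sets f'(k) = n + g + δ, i.e. α·k^(α−1) = n + g + δ.
So k^(1−α) = α / (n + g + δ) = 0.48 / 0.137 = 3.5036.
k_gold = 3.5036^(1/0.52) ≈ 11.1466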